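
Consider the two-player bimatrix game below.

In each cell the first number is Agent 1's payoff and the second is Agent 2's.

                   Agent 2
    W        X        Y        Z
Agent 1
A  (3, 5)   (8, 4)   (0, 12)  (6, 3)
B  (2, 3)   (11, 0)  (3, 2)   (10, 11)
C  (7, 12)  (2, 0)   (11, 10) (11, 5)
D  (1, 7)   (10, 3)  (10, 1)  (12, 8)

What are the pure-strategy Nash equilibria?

Pure-strategy Nash equilibria: (C, W); (D, Z)

(A, W): Agent 1 can switch to C (3 → 7). Not NE.
(A, X): Agent 1 can switch to B (8 → 11). Not NE.
(A, Y): Agent 1 can switch to B (0 → 3). Not NE.
(A, Z): Agent 1 can switch to B (6 → 10). Not NE.
(B, W): Agent 1 can switch to A (2 → 3). Not NE.
(B, X): Agent 2 can switch to W (0 → 3). Not NE.
(B, Y): Agent 1 can switch to C (3 → 11). Not NE.
(B, Z): Agent 1 can switch to C (10 → 11). Not NE.
(C, W): Agent 1 gets 7, best alternative 3; Agent 2 gets 12, best alternative 10. No profitable deviation — NE.
(C, X): Agent 1 can switch to A (2 → 8). Not NE.
(C, Y): Agent 2 can switch to W (10 → 12). Not NE.
(D, Z): Agent 1 gets 12, best alternative 11; Agent 2 gets 8, best alternative 7. No profitable deviation — NE.
(The remaining 4 profiles each have a profitable deviation by the same check.)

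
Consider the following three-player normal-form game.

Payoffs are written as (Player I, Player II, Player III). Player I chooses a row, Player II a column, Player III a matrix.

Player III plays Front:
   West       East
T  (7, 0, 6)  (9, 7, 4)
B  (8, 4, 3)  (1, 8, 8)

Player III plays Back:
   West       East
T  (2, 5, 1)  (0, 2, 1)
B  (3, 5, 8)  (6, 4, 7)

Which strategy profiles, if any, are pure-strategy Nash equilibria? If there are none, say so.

Player I against (West, Front): payoffs 7, 8 → best response B.
Player I against (West, Back): payoffs 2, 3 → best response B.
Player I against (East, Front): payoffs 9, 1 → best response T.
Player I against (East, Back): payoffs 0, 6 → best response B.
Player II against (T, Front): payoffs 0, 7 → best response East.
Player II against (T, Back): payoffs 5, 2 → best response West.
Player II against (B, Front): payoffs 4, 8 → best response East.
Player II against (B, Back): payoffs 5, 4 → best response West.
Player III against (T, West): payoffs 6, 1 → best response Front.
Player III against (T, East): payoffs 4, 1 → best response Front.
Player III against (B, West): payoffs 3, 8 → best response Back.
Player III against (B, East): payoffs 8, 7 → best response Front.
Mutual best responses: (T, East, Front); (B, West, Back).

Pure-strategy Nash equilibria: (T, East, Front); (B, West, Back)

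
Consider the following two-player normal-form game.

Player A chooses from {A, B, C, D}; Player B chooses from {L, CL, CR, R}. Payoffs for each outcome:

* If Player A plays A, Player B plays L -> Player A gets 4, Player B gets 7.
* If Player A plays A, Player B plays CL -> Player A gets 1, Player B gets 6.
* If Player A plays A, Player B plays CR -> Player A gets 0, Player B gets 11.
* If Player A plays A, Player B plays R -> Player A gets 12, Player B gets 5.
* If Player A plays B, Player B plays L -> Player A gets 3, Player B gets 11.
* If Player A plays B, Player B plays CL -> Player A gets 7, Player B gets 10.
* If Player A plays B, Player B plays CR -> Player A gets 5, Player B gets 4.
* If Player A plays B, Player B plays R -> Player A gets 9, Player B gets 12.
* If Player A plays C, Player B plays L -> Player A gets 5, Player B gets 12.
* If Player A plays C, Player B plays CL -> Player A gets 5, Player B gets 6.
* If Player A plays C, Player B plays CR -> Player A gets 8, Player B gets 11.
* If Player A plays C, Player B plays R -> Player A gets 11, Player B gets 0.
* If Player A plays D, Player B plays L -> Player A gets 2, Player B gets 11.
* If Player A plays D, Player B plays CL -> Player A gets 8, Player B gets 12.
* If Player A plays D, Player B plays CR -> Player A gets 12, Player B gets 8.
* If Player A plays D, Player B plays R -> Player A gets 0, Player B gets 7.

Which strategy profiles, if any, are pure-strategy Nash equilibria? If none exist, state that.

(A, L): Player A can switch to C (4 → 5). Not NE.
(A, CL): Player A can switch to B (1 → 7). Not NE.
(A, CR): Player A can switch to B (0 → 5). Not NE.
(A, R): Player B can switch to L (5 → 7). Not NE.
(B, L): Player A can switch to A (3 → 4). Not NE.
(B, CL): Player A can switch to D (7 → 8). Not NE.
(B, CR): Player A can switch to C (5 → 8). Not NE.
(B, R): Player A can switch to A (9 → 12). Not NE.
(C, L): Player A gets 5, best alternative 4; Player B gets 12, best alternative 11. No profitable deviation — NE.
(C, CL): Player A can switch to B (5 → 7). Not NE.
(C, CR): Player A can switch to D (8 → 12). Not NE.
(C, R): Player A can switch to A (11 → 12). Not NE.
(D, L): Player A can switch to A (2 → 4). Not NE.
(D, CL): Player A gets 8, best alternative 7; Player B gets 12, best alternative 11. No profitable deviation — NE.
(The remaining 2 profiles each have a profitable deviation by the same check.)

Pure-strategy Nash equilibria: (C, L) and (D, CL)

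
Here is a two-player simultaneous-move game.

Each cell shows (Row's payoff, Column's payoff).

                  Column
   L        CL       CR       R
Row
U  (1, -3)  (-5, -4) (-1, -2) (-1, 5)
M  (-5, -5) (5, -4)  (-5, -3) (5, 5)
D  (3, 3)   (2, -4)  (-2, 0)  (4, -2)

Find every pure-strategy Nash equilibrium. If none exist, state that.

Mark each player's best response to every combination of opponents' strategies; a profile where every player is best-responding is a pure Nash equilibrium.
Row against L: payoffs 1, -5, 3 → best response D.
Row against CL: payoffs -5, 5, 2 → best response M.
Row against CR: payoffs -1, -5, -2 → best response U.
Row against R: payoffs -1, 5, 4 → best response M.
Column against U: payoffs -3, -4, -2, 5 → best response R.
Column against M: payoffs -5, -4, -3, 5 → best response R.
Column against D: payoffs 3, -4, 0, -2 → best response L.
Mutual best responses: (M, R); (D, L).

The pure Nash equilibria are (M, R); (D, L).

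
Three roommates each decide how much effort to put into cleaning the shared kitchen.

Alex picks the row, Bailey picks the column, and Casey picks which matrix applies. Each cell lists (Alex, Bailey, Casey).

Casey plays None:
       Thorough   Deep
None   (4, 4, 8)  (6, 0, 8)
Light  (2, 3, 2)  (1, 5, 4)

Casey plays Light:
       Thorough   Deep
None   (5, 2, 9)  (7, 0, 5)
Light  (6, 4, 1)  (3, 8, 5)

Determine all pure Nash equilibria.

For each player, find the best response to each opponent profile; mutual best responses are the pure NE.
Alex against (Thorough, None): payoffs 4, 2 → best response None.
Alex against (Thorough, Light): payoffs 5, 6 → best response Light.
Alex against (Deep, None): payoffs 6, 1 → best response None.
Alex against (Deep, Light): payoffs 7, 3 → best response None.
Bailey against (None, None): payoffs 4, 0 → best response Thorough.
Bailey against (None, Light): payoffs 2, 0 → best response Thorough.
Bailey against (Light, None): payoffs 3, 5 → best response Deep.
Bailey against (Light, Light): payoffs 4, 8 → best response Deep.
Casey against (None, Thorough): payoffs 8, 9 → best response Light.
Casey against (None, Deep): payoffs 8, 5 → best response None.
Casey against (Light, Thorough): payoffs 2, 1 → best response None.
Casey against (Light, Deep): payoffs 4, 5 → best response Light.
No profile is a mutual best response for all players.

none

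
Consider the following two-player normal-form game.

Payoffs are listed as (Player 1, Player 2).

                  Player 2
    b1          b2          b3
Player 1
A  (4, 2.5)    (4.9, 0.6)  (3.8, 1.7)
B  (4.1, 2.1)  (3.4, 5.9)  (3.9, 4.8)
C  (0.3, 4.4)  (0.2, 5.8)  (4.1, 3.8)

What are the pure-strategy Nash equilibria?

Check each profile: it is a Nash equilibrium iff no player can strictly gain by switching unilaterally.
(A, b1): Player 1 can switch to B (4 → 4.1). Not NE.
(A, b2): Player 2 can switch to b1 (0.6 → 2.5). Not NE.
(A, b3): Player 1 can switch to B (3.8 → 3.9). Not NE.
(B, b1): Player 2 can switch to b2 (2.1 → 5.9). Not NE.
(B, b2): Player 1 can switch to A (3.4 → 4.9). Not NE.
(B, b3): Player 1 can switch to C (3.9 → 4.1). Not NE.
(C, b1): Player 1 can switch to A (0.3 → 4). Not NE.
(C, b2): Player 1 can switch to A (0.2 → 4.9). Not NE.
(C, b3): Player 2 can switch to b1 (3.8 → 4.4). Not NE.

There is no pure-strategy Nash equilibrium.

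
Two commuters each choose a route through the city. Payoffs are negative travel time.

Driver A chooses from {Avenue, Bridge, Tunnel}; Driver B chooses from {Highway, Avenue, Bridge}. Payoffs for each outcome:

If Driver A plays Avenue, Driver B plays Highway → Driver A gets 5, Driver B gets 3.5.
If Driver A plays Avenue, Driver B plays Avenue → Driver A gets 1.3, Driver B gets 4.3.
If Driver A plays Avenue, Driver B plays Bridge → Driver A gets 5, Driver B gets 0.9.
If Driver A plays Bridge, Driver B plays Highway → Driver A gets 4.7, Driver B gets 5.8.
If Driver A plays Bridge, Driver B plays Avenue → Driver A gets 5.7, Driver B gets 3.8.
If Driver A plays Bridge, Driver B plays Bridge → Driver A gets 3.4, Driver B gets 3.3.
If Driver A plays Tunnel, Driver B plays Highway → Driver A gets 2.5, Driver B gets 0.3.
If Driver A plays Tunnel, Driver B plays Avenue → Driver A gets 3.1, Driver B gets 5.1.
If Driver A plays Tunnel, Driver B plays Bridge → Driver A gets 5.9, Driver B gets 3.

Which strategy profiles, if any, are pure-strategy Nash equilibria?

This game has no pure Nash equilibrium.

Mark each player's best response to every combination of opponents' strategies; a profile where every player is best-responding is a pure Nash equilibrium.
Driver A against Highway: payoffs 5, 4.7, 2.5 → best response Avenue.
Driver A against Avenue: payoffs 1.3, 5.7, 3.1 → best response Bridge.
Driver A against Bridge: payoffs 5, 3.4, 5.9 → best response Tunnel.
Driver B against Avenue: payoffs 3.5, 4.3, 0.9 → best response Avenue.
Driver B against Bridge: payoffs 5.8, 3.8, 3.3 → best response Highway.
Driver B against Tunnel: payoffs 0.3, 5.1, 3 → best response Avenue.
No profile is a mutual best response for all players.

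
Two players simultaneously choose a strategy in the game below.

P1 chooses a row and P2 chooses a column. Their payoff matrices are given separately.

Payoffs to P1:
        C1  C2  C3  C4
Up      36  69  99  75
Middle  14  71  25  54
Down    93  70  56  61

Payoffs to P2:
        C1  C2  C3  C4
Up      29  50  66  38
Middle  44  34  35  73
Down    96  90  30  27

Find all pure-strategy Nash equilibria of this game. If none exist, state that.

P1 against C1: payoffs 36, 14, 93 → best response Down.
P1 against C2: payoffs 69, 71, 70 → best response Middle.
P1 against C3: payoffs 99, 25, 56 → best response Up.
P1 against C4: payoffs 75, 54, 61 → best response Up.
P2 against Up: payoffs 29, 50, 66, 38 → best response C3.
P2 against Middle: payoffs 44, 34, 35, 73 → best response C4.
P2 against Down: payoffs 96, 90, 30, 27 → best response C1.
Mutual best responses: (Up, C3); (Down, C1).

The pure Nash equilibria are (Up, C3) and (Down, C1).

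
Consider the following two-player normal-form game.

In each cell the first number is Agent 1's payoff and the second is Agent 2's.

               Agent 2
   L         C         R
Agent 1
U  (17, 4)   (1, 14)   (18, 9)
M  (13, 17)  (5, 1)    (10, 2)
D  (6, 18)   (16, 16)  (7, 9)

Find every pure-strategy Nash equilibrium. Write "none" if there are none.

(U, L): Agent 2 can switch to C (4 → 14). Not NE.
(U, C): Agent 1 can switch to M (1 → 5). Not NE.
(U, R): Agent 2 can switch to C (9 → 14). Not NE.
(M, L): Agent 1 can switch to U (13 → 17). Not NE.
(M, C): Agent 1 can switch to D (5 → 16). Not NE.
(M, R): Agent 1 can switch to U (10 → 18). Not NE.
(D, L): Agent 1 can switch to U (6 → 17). Not NE.
(D, C): Agent 2 can switch to L (16 → 18). Not NE.
(The remaining 1 profile has a profitable deviation by the same check.)

No pure-strategy Nash equilibrium.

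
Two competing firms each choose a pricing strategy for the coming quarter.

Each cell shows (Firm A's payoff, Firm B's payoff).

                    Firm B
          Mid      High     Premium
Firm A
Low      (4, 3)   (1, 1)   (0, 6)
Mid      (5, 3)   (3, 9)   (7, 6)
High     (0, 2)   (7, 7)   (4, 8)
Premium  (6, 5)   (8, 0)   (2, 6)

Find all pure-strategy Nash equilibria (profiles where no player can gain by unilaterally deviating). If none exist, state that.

(Low, Mid): Firm A can switch to Mid (4 → 5). Not NE.
(Low, High): Firm A can switch to Mid (1 → 3). Not NE.
(Low, Premium): Firm A can switch to Mid (0 → 7). Not NE.
(Mid, Mid): Firm A can switch to Premium (5 → 6). Not NE.
(Mid, High): Firm A can switch to High (3 → 7). Not NE.
(Mid, Premium): Firm B can switch to High (6 → 9). Not NE.
(High, Mid): Firm A can switch to Low (0 → 4). Not NE.
(High, High): Firm A can switch to Premium (7 → 8). Not NE.
(The remaining 4 profiles each have a profitable deviation by the same check.)

none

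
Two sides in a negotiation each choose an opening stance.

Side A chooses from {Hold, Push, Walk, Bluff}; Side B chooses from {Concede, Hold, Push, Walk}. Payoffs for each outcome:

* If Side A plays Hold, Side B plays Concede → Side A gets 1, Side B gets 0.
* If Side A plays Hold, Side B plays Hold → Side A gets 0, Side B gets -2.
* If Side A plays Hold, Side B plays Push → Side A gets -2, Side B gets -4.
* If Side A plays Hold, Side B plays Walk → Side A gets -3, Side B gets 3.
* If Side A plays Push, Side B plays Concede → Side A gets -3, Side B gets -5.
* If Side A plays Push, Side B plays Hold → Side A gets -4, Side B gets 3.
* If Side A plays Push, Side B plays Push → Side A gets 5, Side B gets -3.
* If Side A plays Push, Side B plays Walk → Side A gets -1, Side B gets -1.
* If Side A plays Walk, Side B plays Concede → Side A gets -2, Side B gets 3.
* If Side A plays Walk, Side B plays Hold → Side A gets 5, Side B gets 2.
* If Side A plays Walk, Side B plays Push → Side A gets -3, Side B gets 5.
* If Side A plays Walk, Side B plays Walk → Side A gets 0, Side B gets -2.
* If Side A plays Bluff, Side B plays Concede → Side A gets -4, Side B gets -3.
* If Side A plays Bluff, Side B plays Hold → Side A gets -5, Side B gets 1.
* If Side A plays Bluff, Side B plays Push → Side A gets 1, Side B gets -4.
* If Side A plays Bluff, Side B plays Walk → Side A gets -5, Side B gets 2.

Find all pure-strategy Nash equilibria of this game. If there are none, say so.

none

Side A against Concede: payoffs 1, -3, -2, -4 → best response Hold.
Side A against Hold: payoffs 0, -4, 5, -5 → best response Walk.
Side A against Push: payoffs -2, 5, -3, 1 → best response Push.
Side A against Walk: payoffs -3, -1, 0, -5 → best response Walk.
Side B against Hold: payoffs 0, -2, -4, 3 → best response Walk.
Side B against Push: payoffs -5, 3, -3, -1 → best response Hold.
Side B against Walk: payoffs 3, 2, 5, -2 → best response Push.
Side B against Bluff: payoffs -3, 1, -4, 2 → best response Walk.
No profile is a mutual best response for all players.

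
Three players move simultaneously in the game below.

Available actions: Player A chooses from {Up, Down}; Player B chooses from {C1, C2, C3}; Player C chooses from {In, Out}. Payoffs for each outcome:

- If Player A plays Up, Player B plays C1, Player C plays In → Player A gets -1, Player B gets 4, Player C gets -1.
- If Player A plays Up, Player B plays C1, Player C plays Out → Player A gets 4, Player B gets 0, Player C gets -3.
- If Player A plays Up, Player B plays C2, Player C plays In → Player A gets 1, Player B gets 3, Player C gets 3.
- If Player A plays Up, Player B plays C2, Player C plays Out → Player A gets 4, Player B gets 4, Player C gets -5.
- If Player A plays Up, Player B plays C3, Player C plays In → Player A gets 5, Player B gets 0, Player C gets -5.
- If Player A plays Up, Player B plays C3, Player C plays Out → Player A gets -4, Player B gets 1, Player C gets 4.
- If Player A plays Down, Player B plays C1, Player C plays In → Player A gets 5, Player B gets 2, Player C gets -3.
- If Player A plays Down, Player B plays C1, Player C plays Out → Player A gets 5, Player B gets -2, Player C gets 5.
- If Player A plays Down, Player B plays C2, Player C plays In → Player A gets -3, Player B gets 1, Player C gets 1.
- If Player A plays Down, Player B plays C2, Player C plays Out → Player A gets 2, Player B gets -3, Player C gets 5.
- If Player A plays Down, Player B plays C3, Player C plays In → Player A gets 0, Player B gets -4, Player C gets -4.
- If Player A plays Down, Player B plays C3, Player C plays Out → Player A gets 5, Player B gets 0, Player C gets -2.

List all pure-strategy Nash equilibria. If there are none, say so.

Player A against (C1, In): payoffs -1, 5 → best response Down.
Player A against (C1, Out): payoffs 4, 5 → best response Down.
Player A against (C2, In): payoffs 1, -3 → best response Up.
Player A against (C2, Out): payoffs 4, 2 → best response Up.
Player A against (C3, In): payoffs 5, 0 → best response Up.
Player A against (C3, Out): payoffs -4, 5 → best response Down.
Player B against (Up, In): payoffs 4, 3, 0 → best response C1.
Player B against (Up, Out): payoffs 0, 4, 1 → best response C2.
Player B against (Down, In): payoffs 2, 1, -4 → best response C1.
Player B against (Down, Out): payoffs -2, -3, 0 → best response C3.
Player C against (Up, C1): payoffs -1, -3 → best response In.
Player C against (Up, C2): payoffs 3, -5 → best response In.
Player C against (Up, C3): payoffs -5, 4 → best response Out.
Player C against (Down, C1): payoffs -3, 5 → best response Out.
Player C against (Down, C2): payoffs 1, 5 → best response Out.
Player C against (Down, C3): payoffs -4, -2 → best response Out.
Mutual best responses: (Down, C3, Out).

Pure NE: (Down, C3, Out)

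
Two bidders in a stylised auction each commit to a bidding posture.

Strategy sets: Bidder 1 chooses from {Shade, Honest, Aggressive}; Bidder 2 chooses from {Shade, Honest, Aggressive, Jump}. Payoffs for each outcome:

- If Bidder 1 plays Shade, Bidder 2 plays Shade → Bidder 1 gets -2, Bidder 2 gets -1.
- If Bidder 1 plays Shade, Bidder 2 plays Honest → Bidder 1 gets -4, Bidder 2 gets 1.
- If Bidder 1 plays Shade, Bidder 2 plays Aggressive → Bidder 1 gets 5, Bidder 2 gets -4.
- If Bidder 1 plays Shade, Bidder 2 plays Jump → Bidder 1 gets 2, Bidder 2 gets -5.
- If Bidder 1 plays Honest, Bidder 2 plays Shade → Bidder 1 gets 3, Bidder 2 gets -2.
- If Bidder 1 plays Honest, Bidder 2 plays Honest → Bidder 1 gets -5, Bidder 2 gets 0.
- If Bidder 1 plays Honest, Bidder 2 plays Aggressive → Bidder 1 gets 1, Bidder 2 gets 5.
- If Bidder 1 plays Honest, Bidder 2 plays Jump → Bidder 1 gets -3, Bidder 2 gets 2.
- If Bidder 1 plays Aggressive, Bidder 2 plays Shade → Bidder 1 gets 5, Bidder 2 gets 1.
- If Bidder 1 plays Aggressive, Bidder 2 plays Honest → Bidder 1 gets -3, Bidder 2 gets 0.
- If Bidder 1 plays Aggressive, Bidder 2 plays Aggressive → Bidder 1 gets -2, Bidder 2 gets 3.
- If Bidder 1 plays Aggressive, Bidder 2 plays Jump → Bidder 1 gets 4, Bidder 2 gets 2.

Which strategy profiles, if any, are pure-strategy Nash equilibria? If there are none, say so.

There is no pure-strategy Nash equilibrium.

(Shade, Shade): Bidder 1 can switch to Honest (-2 → 3). Not NE.
(Shade, Honest): Bidder 1 can switch to Aggressive (-4 → -3). Not NE.
(Shade, Aggressive): Bidder 2 can switch to Shade (-4 → -1). Not NE.
(Shade, Jump): Bidder 1 can switch to Aggressive (2 → 4). Not NE.
(Honest, Shade): Bidder 1 can switch to Aggressive (3 → 5). Not NE.
(Honest, Honest): Bidder 1 can switch to Shade (-5 → -4). Not NE.
(Honest, Aggressive): Bidder 1 can switch to Shade (1 → 5). Not NE.
(Honest, Jump): Bidder 1 can switch to Shade (-3 → 2). Not NE.
(The remaining 4 profiles each have a profitable deviation by the same check.)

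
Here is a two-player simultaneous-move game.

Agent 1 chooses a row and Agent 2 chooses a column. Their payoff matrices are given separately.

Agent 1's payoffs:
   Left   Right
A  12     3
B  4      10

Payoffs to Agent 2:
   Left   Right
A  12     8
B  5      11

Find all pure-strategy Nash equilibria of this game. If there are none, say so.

Agent 1 against Left: payoffs 12, 4 → best response A.
Agent 1 against Right: payoffs 3, 10 → best response B.
Agent 2 against A: payoffs 12, 8 → best response Left.
Agent 2 against B: payoffs 5, 11 → best response Right.
Mutual best responses: (A, Left); (B, Right).

(A, Left) and (B, Right)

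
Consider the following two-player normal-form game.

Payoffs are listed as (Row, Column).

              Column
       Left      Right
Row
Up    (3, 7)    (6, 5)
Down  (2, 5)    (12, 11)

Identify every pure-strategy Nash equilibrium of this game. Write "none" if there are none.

The pure Nash equilibria are (Up, Left) and (Down, Right).

(Up, Left): Row gets 3, best alternative 2; Column gets 7, best alternative 5. No profitable deviation — NE.
(Up, Right): Row can switch to Down (6 → 12). Not NE.
(Down, Left): Row can switch to Up (2 → 3). Not NE.
(Down, Right): Row gets 12, best alternative 6; Column gets 11, best alternative 5. No profitable deviation — NE.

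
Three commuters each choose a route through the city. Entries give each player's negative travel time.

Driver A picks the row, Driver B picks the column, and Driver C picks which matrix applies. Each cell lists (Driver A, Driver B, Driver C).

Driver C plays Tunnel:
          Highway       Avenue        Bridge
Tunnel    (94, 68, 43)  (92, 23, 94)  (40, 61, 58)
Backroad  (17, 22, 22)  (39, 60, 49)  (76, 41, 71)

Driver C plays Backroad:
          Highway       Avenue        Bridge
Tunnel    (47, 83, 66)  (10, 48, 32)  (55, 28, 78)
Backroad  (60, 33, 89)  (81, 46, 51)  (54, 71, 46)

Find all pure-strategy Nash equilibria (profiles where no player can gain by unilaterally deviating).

There is no pure-strategy Nash equilibrium.

Driver A against (Highway, Tunnel): payoffs 94, 17 → best response Tunnel.
Driver A against (Highway, Backroad): payoffs 47, 60 → best response Backroad.
Driver A against (Avenue, Tunnel): payoffs 92, 39 → best response Tunnel.
Driver A against (Avenue, Backroad): payoffs 10, 81 → best response Backroad.
Driver A against (Bridge, Tunnel): payoffs 40, 76 → best response Backroad.
Driver A against (Bridge, Backroad): payoffs 55, 54 → best response Tunnel.
Driver B against (Tunnel, Tunnel): payoffs 68, 23, 61 → best response Highway.
Driver B against (Tunnel, Backroad): payoffs 83, 48, 28 → best response Highway.
Driver B against (Backroad, Tunnel): payoffs 22, 60, 41 → best response Avenue.
Driver B against (Backroad, Backroad): payoffs 33, 46, 71 → best response Bridge.
Driver C against (Tunnel, Highway): payoffs 43, 66 → best response Backroad.
Driver C against (Tunnel, Avenue): payoffs 94, 32 → best response Tunnel.
Driver C against (Tunnel, Bridge): payoffs 58, 78 → best response Backroad.
Driver C against (Backroad, Highway): payoffs 22, 89 → best response Backroad.
Driver C against (Backroad, Avenue): payoffs 49, 51 → best response Backroad.
Driver C against (Backroad, Bridge): payoffs 71, 46 → best response Tunnel.
No profile is a mutual best response for all players.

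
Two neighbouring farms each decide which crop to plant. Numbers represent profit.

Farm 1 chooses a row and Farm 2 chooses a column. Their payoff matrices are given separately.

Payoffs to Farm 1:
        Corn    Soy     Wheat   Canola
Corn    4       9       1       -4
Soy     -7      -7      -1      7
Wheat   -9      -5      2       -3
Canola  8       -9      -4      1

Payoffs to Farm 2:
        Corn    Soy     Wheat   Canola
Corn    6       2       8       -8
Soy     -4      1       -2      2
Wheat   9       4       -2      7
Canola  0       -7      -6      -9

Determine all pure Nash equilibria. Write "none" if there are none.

(Soy, Canola); (Canola, Corn)

For each player, find the best response to each opponent profile; mutual best responses are the pure NE.
Farm 1 against Corn: payoffs 4, -7, -9, 8 → best response Canola.
Farm 1 against Soy: payoffs 9, -7, -5, -9 → best response Corn.
Farm 1 against Wheat: payoffs 1, -1, 2, -4 → best response Wheat.
Farm 1 against Canola: payoffs -4, 7, -3, 1 → best response Soy.
Farm 2 against Corn: payoffs 6, 2, 8, -8 → best response Wheat.
Farm 2 against Soy: payoffs -4, 1, -2, 2 → best response Canola.
Farm 2 against Wheat: payoffs 9, 4, -2, 7 → best response Corn.
Farm 2 against Canola: payoffs 0, -7, -6, -9 → best response Corn.
Mutual best responses: (Soy, Canola); (Canola, Corn).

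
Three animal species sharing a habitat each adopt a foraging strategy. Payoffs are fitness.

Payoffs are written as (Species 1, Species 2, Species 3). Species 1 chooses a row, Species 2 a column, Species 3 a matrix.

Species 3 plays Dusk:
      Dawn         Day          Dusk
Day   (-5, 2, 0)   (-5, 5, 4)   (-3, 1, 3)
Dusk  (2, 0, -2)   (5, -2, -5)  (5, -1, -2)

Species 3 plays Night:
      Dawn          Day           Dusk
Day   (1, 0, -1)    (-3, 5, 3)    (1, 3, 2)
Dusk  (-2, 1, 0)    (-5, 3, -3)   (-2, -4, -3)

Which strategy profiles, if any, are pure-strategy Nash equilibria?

(Day, Dawn, Dusk): Species 1 can switch to Dusk (-5 → 2). Not NE.
(Day, Dawn, Night): Species 2 can switch to Day (0 → 5). Not NE.
(Day, Day, Dusk): Species 1 can switch to Dusk (-5 → 5). Not NE.
(Day, Day, Night): Species 3 can switch to Dusk (3 → 4). Not NE.
(Day, Dusk, Dusk): Species 1 can switch to Dusk (-3 → 5). Not NE.
(Day, Dusk, Night): Species 2 can switch to Day (3 → 5). Not NE.
(Dusk, Dawn, Dusk): Species 3 can switch to Night (-2 → 0). Not NE.
(Dusk, Dawn, Night): Species 1 can switch to Day (-2 → 1). Not NE.
(The remaining 4 profiles each have a profitable deviation by the same check.)

There is no pure-strategy Nash equilibrium.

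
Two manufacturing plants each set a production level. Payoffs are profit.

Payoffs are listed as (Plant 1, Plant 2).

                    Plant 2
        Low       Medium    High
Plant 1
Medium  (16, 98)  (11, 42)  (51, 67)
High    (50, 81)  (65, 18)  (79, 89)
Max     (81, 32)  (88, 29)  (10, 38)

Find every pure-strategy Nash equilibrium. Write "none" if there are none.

Plant 1 against Low: payoffs 16, 50, 81 → best response Max.
Plant 1 against Medium: payoffs 11, 65, 88 → best response Max.
Plant 1 against High: payoffs 51, 79, 10 → best response High.
Plant 2 against Medium: payoffs 98, 42, 67 → best response Low.
Plant 2 against High: payoffs 81, 18, 89 → best response High.
Plant 2 against Max: payoffs 32, 29, 38 → best response High.
Mutual best responses: (High, High).

The unique pure-strategy Nash equilibrium is (High, High).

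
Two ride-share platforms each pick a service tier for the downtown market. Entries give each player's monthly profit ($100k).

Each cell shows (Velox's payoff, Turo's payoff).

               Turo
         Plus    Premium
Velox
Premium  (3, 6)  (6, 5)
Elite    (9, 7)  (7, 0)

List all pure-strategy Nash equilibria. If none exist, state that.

(Elite, Plus)

Velox against Plus: payoffs 3, 9 → best response Elite.
Velox against Premium: payoffs 6, 7 → best response Elite.
Turo against Premium: payoffs 6, 5 → best response Plus.
Turo against Elite: payoffs 7, 0 → best response Plus.
Mutual best responses: (Elite, Plus).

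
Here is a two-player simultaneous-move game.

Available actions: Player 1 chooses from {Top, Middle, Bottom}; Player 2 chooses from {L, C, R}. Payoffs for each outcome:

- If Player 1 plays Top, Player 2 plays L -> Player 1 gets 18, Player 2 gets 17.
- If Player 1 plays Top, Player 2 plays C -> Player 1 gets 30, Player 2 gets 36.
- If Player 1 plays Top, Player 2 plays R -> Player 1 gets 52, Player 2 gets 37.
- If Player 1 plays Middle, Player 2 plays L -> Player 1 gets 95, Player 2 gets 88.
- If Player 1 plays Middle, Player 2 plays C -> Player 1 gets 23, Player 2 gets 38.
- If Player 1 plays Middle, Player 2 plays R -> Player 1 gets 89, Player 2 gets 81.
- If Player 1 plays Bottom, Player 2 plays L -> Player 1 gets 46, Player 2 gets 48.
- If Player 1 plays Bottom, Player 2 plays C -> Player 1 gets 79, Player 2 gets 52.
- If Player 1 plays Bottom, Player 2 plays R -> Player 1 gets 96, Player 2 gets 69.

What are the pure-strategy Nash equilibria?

The pure Nash equilibria are (Middle, L); (Bottom, R).

(Top, L): Player 1 can switch to Middle (18 → 95). Not NE.
(Top, C): Player 1 can switch to Bottom (30 → 79). Not NE.
(Top, R): Player 1 can switch to Middle (52 → 89). Not NE.
(Middle, L): Player 1 gets 95, best alternative 46; Player 2 gets 88, best alternative 81. No profitable deviation — NE.
(Middle, C): Player 1 can switch to Top (23 → 30). Not NE.
(Middle, R): Player 1 can switch to Bottom (89 → 96). Not NE.
(Bottom, L): Player 1 can switch to Middle (46 → 95). Not NE.
(Bottom, R): Player 1 gets 96, best alternative 89; Player 2 gets 69, best alternative 52. No profitable deviation — NE.
(The remaining 1 profile has a profitable deviation by the same check.)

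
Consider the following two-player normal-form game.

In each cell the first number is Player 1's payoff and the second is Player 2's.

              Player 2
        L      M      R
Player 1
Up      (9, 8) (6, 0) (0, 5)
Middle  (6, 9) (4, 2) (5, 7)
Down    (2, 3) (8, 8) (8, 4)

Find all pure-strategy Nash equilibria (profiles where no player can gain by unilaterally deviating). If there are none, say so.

Mark each player's best response to every combination of opponents' strategies; a profile where every player is best-responding is a pure Nash equilibrium.
Player 1 against L: payoffs 9, 6, 2 → best response Up.
Player 1 against M: payoffs 6, 4, 8 → best response Down.
Player 1 against R: payoffs 0, 5, 8 → best response Down.
Player 2 against Up: payoffs 8, 0, 5 → best response L.
Player 2 against Middle: payoffs 9, 2, 7 → best response L.
Player 2 against Down: payoffs 3, 8, 4 → best response M.
Mutual best responses: (Up, L); (Down, M).

The pure Nash equilibria are (Up, L), (Down, M).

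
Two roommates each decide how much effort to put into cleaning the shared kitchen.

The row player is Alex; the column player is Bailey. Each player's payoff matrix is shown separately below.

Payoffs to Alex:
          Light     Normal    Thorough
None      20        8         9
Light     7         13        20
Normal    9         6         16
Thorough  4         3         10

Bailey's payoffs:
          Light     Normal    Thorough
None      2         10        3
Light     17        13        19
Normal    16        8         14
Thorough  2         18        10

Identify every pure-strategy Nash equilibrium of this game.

For each player, find the best response to each opponent profile; mutual best responses are the pure NE.
Alex against Light: payoffs 20, 7, 9, 4 → best response None.
Alex against Normal: payoffs 8, 13, 6, 3 → best response Light.
Alex against Thorough: payoffs 9, 20, 16, 10 → best response Light.
Bailey against None: payoffs 2, 10, 3 → best response Normal.
Bailey against Light: payoffs 17, 13, 19 → best response Thorough.
Bailey against Normal: payoffs 16, 8, 14 → best response Light.
Bailey against Thorough: payoffs 2, 18, 10 → best response Normal.
Mutual best responses: (Light, Thorough).

Pure NE: (Light, Thorough)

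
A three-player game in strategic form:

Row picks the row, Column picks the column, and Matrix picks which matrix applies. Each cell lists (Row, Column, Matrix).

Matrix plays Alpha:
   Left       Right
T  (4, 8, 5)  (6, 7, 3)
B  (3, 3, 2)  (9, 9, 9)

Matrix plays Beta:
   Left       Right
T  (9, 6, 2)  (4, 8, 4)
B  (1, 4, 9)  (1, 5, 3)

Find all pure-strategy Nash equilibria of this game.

For each player, find the best response to each opponent profile; mutual best responses are the pure NE.
Row against (Left, Alpha): payoffs 4, 3 → best response T.
Row against (Left, Beta): payoffs 9, 1 → best response T.
Row against (Right, Alpha): payoffs 6, 9 → best response B.
Row against (Right, Beta): payoffs 4, 1 → best response T.
Column against (T, Alpha): payoffs 8, 7 → best response Left.
Column against (T, Beta): payoffs 6, 8 → best response Right.
Column against (B, Alpha): payoffs 3, 9 → best response Right.
Column against (B, Beta): payoffs 4, 5 → best response Right.
Matrix against (T, Left): payoffs 5, 2 → best response Alpha.
Matrix against (T, Right): payoffs 3, 4 → best response Beta.
Matrix against (B, Left): payoffs 2, 9 → best response Beta.
Matrix against (B, Right): payoffs 9, 3 → best response Alpha.
Mutual best responses: (T, Left, Alpha); (T, Right, Beta); (B, Right, Alpha).

Pure-strategy Nash equilibria: (T, Left, Alpha), (T, Right, Beta), (B, Right, Alpha)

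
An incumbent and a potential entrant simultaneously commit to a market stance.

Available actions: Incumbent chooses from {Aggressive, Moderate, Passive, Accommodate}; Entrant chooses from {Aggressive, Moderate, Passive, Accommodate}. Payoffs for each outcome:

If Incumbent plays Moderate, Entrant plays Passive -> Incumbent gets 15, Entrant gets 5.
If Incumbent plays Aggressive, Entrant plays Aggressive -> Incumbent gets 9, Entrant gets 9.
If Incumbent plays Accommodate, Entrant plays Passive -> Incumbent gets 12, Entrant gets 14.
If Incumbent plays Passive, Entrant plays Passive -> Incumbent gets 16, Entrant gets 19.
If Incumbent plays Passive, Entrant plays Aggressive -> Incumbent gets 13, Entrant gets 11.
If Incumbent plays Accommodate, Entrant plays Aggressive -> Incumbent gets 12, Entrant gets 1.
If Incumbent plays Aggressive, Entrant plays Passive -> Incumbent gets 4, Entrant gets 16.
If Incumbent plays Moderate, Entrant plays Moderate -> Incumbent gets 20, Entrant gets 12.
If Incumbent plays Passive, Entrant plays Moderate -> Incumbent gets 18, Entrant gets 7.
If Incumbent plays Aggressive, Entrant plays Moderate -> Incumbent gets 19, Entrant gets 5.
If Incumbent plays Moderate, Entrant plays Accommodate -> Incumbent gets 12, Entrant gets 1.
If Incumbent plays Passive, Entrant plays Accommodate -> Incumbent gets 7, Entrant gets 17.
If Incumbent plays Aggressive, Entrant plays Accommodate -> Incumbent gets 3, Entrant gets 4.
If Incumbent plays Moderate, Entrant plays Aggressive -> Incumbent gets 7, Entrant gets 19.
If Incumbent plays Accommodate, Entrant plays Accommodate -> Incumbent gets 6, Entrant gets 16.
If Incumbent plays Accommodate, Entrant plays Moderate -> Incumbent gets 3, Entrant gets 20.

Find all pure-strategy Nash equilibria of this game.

Check each profile: it is a Nash equilibrium iff no player can strictly gain by switching unilaterally.
(Aggressive, Aggressive): Incumbent can switch to Passive (9 → 13). Not NE.
(Aggressive, Moderate): Incumbent can switch to Moderate (19 → 20). Not NE.
(Aggressive, Passive): Incumbent can switch to Moderate (4 → 15). Not NE.
(Aggressive, Accommodate): Incumbent can switch to Moderate (3 → 12). Not NE.
(Moderate, Aggressive): Incumbent can switch to Aggressive (7 → 9). Not NE.
(Moderate, Moderate): Entrant can switch to Aggressive (12 → 19). Not NE.
(Moderate, Passive): Incumbent can switch to Passive (15 → 16). Not NE.
(Moderate, Accommodate): Entrant can switch to Aggressive (1 → 19). Not NE.
(Passive, Passive): Incumbent gets 16, best alternative 15; Entrant gets 19, best alternative 17. No profitable deviation — NE.
(The remaining 7 profiles each have a profitable deviation by the same check.)

(Passive, Passive)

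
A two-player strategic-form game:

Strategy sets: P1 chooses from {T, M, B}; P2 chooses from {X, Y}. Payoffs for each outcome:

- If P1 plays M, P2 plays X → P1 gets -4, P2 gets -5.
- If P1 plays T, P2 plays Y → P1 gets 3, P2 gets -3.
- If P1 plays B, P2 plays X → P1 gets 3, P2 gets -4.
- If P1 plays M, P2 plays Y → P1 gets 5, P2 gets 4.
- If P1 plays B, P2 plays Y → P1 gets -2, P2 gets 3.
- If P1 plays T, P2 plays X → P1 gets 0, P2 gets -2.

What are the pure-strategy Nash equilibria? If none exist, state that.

P1 against X: payoffs 0, -4, 3 → best response B.
P1 against Y: payoffs 3, 5, -2 → best response M.
P2 against T: payoffs -2, -3 → best response X.
P2 against M: payoffs -5, 4 → best response Y.
P2 against B: payoffs -4, 3 → best response Y.
Mutual best responses: (M, Y).

(M, Y)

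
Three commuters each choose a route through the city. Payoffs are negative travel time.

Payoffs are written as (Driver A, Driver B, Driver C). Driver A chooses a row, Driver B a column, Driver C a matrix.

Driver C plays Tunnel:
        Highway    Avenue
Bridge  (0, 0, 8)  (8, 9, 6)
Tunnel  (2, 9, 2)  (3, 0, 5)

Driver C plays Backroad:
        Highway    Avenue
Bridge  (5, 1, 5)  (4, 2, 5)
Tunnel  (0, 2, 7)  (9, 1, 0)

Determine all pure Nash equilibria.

Mark each player's best response to every combination of opponents' strategies; a profile where every player is best-responding is a pure Nash equilibrium.
Driver A against (Highway, Tunnel): payoffs 0, 2 → best response Tunnel.
Driver A against (Highway, Backroad): payoffs 5, 0 → best response Bridge.
Driver A against (Avenue, Tunnel): payoffs 8, 3 → best response Bridge.
Driver A against (Avenue, Backroad): payoffs 4, 9 → best response Tunnel.
Driver B against (Bridge, Tunnel): payoffs 0, 9 → best response Avenue.
Driver B against (Bridge, Backroad): payoffs 1, 2 → best response Avenue.
Driver B against (Tunnel, Tunnel): payoffs 9, 0 → best response Highway.
Driver B against (Tunnel, Backroad): payoffs 2, 1 → best response Highway.
Driver C against (Bridge, Highway): payoffs 8, 5 → best response Tunnel.
Driver C against (Bridge, Avenue): payoffs 6, 5 → best response Tunnel.
Driver C against (Tunnel, Highway): payoffs 2, 7 → best response Backroad.
Driver C against (Tunnel, Avenue): payoffs 5, 0 → best response Tunnel.
Mutual best responses: (Bridge, Avenue, Tunnel).

Pure NE: (Bridge, Avenue, Tunnel)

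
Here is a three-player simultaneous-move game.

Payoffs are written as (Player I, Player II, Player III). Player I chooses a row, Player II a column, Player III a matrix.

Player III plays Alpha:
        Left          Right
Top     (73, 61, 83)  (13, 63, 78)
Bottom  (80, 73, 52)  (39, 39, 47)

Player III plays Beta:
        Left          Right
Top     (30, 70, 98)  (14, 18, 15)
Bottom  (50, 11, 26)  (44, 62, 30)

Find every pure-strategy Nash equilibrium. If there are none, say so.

The unique pure-strategy Nash equilibrium is (Bottom, Left, Alpha).

(Top, Left, Alpha): Player I can switch to Bottom (73 → 80). Not NE.
(Top, Left, Beta): Player I can switch to Bottom (30 → 50). Not NE.
(Top, Right, Alpha): Player I can switch to Bottom (13 → 39). Not NE.
(Top, Right, Beta): Player I can switch to Bottom (14 → 44). Not NE.
(Bottom, Left, Alpha): Player I gets 80, best alternative 73; Player II gets 73, best alternative 39; Player III gets 52, best alternative 26. No profitable deviation — NE.
(Bottom, Left, Beta): Player II can switch to Right (11 → 62). Not NE.
(Bottom, Right, Alpha): Player II can switch to Left (39 → 73). Not NE.
(The remaining 1 profile has a profitable deviation by the same check.)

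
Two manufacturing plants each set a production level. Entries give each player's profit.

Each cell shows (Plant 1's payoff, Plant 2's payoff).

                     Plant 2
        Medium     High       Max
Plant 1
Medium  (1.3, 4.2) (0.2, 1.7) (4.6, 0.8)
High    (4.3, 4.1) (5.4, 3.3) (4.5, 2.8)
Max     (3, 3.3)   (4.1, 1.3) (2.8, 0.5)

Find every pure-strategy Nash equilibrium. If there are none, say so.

(High, Medium)

Plant 1 against Medium: payoffs 1.3, 4.3, 3 → best response High.
Plant 1 against High: payoffs 0.2, 5.4, 4.1 → best response High.
Plant 1 against Max: payoffs 4.6, 4.5, 2.8 → best response Medium.
Plant 2 against Medium: payoffs 4.2, 1.7, 0.8 → best response Medium.
Plant 2 against High: payoffs 4.1, 3.3, 2.8 → best response Medium.
Plant 2 against Max: payoffs 3.3, 1.3, 0.5 → best response Medium.
Mutual best responses: (High, Medium).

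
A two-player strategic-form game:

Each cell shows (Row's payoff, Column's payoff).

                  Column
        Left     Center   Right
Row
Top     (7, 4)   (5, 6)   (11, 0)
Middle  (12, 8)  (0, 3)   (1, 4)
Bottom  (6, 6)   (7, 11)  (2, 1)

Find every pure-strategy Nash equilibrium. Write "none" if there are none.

(Top, Left): Row can switch to Middle (7 → 12). Not NE.
(Top, Center): Row can switch to Bottom (5 → 7). Not NE.
(Top, Right): Column can switch to Left (0 → 4). Not NE.
(Middle, Left): Row gets 12, best alternative 7; Column gets 8, best alternative 4. No profitable deviation — NE.
(Middle, Center): Row can switch to Top (0 → 5). Not NE.
(Middle, Right): Row can switch to Top (1 → 11). Not NE.
(Bottom, Left): Row can switch to Top (6 → 7). Not NE.
(Bottom, Center): Row gets 7, best alternative 5; Column gets 11, best alternative 6. No profitable deviation — NE.
(Bottom, Right): Row can switch to Top (2 → 11). Not NE.

Pure-strategy Nash equilibria: (Middle, Left) and (Bottom, Center)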